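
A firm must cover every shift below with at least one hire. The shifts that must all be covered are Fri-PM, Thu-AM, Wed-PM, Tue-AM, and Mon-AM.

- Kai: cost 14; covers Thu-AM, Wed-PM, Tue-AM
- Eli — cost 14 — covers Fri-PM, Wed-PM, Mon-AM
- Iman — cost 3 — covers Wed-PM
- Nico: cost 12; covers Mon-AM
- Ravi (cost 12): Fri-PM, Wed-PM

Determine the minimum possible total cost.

This is an integer covering problem.
Choose Kai and Eli: together they cover Fri-PM, Thu-AM, Wed-PM, Tue-AM, Mon-AM — every shift.
Total cost: 14 + 14 = 28.

28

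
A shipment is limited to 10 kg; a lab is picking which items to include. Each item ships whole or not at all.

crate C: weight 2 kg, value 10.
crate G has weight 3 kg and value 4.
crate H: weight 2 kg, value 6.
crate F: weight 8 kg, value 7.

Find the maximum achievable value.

20

Take crate C, crate G, and crate H: weight 2 + 3 + 2 = 7 ≤ 10, value 10 + 4 + 6 = 20.
No other feasible combination does better.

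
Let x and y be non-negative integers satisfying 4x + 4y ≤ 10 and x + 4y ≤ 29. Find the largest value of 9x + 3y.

18

(x,y)=(2,0): 4·2+4·0=8≤10, 1·2+4·0=2≤29, objective 18.
(x,y)=(1,1): 4·1+4·1=8≤10, 1·1+4·1=5≤29, objective 12.
(x,y)=(1,0): 4·1+4·0=4≤10, 1·1+4·0=1≤29, objective 9.
The best lattice point is (2,0), giving 18.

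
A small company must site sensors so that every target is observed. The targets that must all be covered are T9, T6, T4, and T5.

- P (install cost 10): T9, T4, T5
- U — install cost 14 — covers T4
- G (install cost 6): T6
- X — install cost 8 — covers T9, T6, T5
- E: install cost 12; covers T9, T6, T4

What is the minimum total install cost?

16

The greedy cost-per-new-target heuristic would pick X and P for 18, but a cheaper cover exists.
Choose P and G: together they cover T9, T6, T4, T5 — every target.
Total install cost: 10 + 6 = 16.
No cover costs less than 16.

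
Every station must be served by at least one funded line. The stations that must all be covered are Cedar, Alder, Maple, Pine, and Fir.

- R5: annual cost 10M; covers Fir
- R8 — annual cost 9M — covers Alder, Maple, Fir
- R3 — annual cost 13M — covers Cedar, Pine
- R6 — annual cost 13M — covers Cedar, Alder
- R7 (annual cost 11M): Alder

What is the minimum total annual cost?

Choose R8 and R3: together they cover Cedar, Alder, Maple, Pine, Fir — every station.
Total annual cost: 9 + 13 = 22.

22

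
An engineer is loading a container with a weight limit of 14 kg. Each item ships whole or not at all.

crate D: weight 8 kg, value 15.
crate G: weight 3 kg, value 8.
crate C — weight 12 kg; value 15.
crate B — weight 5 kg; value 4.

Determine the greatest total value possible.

This is a 0-1 knapsack instance.
Take crate D and crate G: weight 8 + 3 = 11 ≤ 14, value 15 + 8 = 23.
No other feasible combination does better.

23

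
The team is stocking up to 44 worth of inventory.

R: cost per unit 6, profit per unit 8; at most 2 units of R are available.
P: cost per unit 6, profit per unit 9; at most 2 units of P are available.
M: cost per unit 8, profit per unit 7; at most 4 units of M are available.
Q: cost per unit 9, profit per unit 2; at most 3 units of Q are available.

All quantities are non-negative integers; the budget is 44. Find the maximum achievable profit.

48

1×R, 2×P, and 3×M: cost 42 ≤ 44, profit 1·8 + 2·9 + 3·7 = 47.
2×R, 2×P, and 2×M: cost 40 ≤ 44, profit 2·8 + 2·9 + 2·7 = 48.
Best is 48.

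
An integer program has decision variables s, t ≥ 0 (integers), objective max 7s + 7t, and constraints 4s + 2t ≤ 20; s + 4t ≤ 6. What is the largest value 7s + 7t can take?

35

(s,t)=(5,0) is feasible, giving 35.
(s,t)=(4,0) is feasible, giving 28.
(s,t)=(3,0) is feasible, giving 21.
Maximum is 35 at (s,t)=(5,0).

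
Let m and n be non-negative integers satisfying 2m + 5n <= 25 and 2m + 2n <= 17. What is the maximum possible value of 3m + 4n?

Relaxing integrality, the LP optimum is 28.17 at (m,n) = (5.83, 2.67), which is not an integer point.
(m,n)=(5,3): 2·5+5·3=25≤25, 2·5+2·3=16≤17, objective 27.
(m,n)=(6,2): 2·6+5·2=22≤25, 2·6+2·2=16≤17, objective 26.
(m,n)=(4,3): 2·4+5·3=23≤25, 2·4+2·3=14≤17, objective 24.
The best lattice point is (5,3), giving 27.

27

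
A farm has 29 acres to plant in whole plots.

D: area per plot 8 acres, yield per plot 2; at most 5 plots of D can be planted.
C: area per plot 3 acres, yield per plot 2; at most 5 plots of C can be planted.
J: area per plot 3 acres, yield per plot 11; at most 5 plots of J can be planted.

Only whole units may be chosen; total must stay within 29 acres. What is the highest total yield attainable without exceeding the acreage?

This is a bounded integer knapsack.
4×C and 5×J: area 27 ≤ 29, yield 4·2 + 5·11 = 63.
3×C and 5×J: area 24 ≤ 29, yield 3·2 + 5·11 = 61.
Best is 63.

63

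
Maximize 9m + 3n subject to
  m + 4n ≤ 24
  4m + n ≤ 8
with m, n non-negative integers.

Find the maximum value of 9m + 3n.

21

The continuous relaxation peaks at (0.533, 5.87) with value 22.40; rounding to a feasible lattice point costs some objective.
(m,n)=(1,4): 1·1+4·4=17≤24, 4·1+1·4=8≤8, objective 21.
(m,n)=(0,6): 1·0+4·6=24≤24, 4·0+1·6=6≤8, objective 18.
The best lattice point is (1,4), giving 21.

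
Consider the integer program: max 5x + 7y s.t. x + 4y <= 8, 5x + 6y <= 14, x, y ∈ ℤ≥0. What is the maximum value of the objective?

14

The continuous relaxation peaks at (0.571, 1.86) with value 15.86; rounding to a feasible lattice point costs some objective.
(x,y)=(0,2): 1·0+4·2=8≤8, 5·0+6·2=12≤14, objective 14.
(x,y)=(1,1): 1·1+4·1=5≤8, 5·1+6·1=11≤14, objective 12.
(x,y)=(0,1): 1·0+4·1=4≤8, 5·0+6·1=6≤14, objective 7.
The best lattice point is (0,2), giving 14.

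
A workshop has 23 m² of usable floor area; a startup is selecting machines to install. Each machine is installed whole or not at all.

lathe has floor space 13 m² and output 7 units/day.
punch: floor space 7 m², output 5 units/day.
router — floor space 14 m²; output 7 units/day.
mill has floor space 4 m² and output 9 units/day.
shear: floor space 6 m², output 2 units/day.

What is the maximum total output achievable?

Take lathe, mill, and shear: floor space 13 + 4 + 6 = 23 ≤ 23, output 7 + 9 + 2 = 18.
No other feasible combination does better.

18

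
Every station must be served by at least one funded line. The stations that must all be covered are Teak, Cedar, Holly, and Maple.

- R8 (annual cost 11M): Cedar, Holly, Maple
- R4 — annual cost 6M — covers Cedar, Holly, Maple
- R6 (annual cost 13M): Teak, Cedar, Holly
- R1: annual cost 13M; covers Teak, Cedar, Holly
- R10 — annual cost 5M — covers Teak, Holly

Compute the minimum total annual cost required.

Choose R4 and R10: together they cover Teak, Cedar, Holly, Maple — every station.
Total annual cost: 6 + 5 = 11.
No cover costs less than 11.

11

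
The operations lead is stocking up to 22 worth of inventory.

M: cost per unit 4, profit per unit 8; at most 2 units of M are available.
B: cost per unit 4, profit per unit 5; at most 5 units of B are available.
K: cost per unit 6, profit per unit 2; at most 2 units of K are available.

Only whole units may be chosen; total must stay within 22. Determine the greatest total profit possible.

31

This is a bounded integer knapsack.
Take 2×M and 3×B: cost 20 ≤ 22, profit 2·8 + 3·5 = 31.
M has the best ratio (8/4) and is taken to its limit of 2; remaining capacity is filled optimally with the others.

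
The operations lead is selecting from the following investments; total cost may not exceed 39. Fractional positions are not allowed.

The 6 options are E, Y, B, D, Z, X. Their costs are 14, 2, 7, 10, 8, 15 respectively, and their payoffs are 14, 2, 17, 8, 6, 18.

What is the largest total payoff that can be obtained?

Allowing fractional choices, the relaxed optimum would be about 51.8, but investments are indivisible.
Y + B + D + X: cost 2 + 7 + 10 + 15 = 34 ≤ 39, payoff 2 + 17 + 8 + 18 = 45.
E + Y + B + X: cost 14 + 2 + 7 + 15 = 38 ≤ 39, payoff 14 + 2 + 17 + 18 = 51.
E + B + X: cost 14 + 7 + 15 = 36 ≤ 39, payoff 14 + 17 + 18 = 49.
Best is E, Y, B, and X with total payoff 51.

51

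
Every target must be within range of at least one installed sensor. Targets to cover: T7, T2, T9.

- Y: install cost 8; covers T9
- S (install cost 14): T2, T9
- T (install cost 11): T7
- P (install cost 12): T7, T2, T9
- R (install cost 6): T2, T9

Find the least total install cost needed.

12

The greedy cost-per-new-target heuristic would pick R and T for 17, but a cheaper cover exists.
P alone covers T7, T2, T9 — every target.
Total install cost: 12.
No cover costs less than 12.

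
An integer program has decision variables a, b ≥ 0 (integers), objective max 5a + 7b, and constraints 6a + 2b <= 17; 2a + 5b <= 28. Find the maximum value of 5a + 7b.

40

Relaxing integrality, the LP optimum is 41.65 at (a,b) = (1.12, 5.15), which is not an integer point.
(a,b)=(1,5): 6·1+2·5=16≤17, 2·1+5·5=27≤28, objective 40.
(a,b)=(0,5): 6·0+2·5=10≤17, 2·0+5·5=25≤28, objective 35.
(a,b)=(1,4): 6·1+2·4=14≤17, 2·1+5·4=22≤28, objective 33.
The best lattice point is (1,5), giving 40.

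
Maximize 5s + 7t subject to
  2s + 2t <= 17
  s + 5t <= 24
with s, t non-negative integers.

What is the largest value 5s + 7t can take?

48

The continuous relaxation peaks at (4.62, 3.88) with value 50.25; rounding to a feasible lattice point costs some objective.
(s,t)=(4,4): 2·4+2·4=16≤17, 1·4+5·4=24≤24, objective 48.
(s,t)=(5,3): 2·5+2·3=16≤17, 1·5+5·3=20≤24, objective 46.
(s,t)=(3,4): 2·3+2·4=14≤17, 1·3+5·4=23≤24, objective 43.
(s,t)=(4,3): 2·4+2·3=14≤17, 1·4+5·3=19≤24, objective 41.
No feasible integer point exceeds 48.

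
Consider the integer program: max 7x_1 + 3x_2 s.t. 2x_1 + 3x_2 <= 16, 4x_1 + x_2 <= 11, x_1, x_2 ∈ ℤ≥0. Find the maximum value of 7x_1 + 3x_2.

23

The continuous relaxation peaks at (1.7, 4.2) with value 24.50; rounding to a feasible lattice point costs some objective.
(x_1,x_2)=(2,3): 2·2+3·3=13≤16, 4·2+1·3=11≤11, objective 23.
(x_1,x_2)=(2,2): 2·2+3·2=10≤16, 4·2+1·2=10≤11, objective 20.
(x_1,x_2)=(1,4): 2·1+3·4=14≤16, 4·1+1·4=8≤11, objective 19.
No feasible integer point exceeds 23.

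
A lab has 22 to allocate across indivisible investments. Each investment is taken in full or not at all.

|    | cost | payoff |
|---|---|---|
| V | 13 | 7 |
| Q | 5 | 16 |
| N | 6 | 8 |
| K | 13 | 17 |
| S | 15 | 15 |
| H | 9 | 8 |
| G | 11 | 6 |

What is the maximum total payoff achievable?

33

This is an integer program with binary decision variables.
Take Q and K: cost 5 + 13 = 18 ≤ 22, payoff 16 + 17 = 33.
No other feasible combination does better.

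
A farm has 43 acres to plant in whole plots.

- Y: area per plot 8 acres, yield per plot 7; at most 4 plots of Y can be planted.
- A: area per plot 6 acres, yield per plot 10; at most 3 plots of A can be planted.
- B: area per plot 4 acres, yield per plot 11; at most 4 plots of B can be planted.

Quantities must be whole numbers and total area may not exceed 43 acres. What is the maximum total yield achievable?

B has the best ratio (11/4); taking only B gives at most 4×11 = 44 (stopped by the supply cap of 4).
Mixing does better — 1×Y, 3×A, and 4×B: area 42 ≤ 43, yield 1·7 + 3·10 + 4·11 = 81.

81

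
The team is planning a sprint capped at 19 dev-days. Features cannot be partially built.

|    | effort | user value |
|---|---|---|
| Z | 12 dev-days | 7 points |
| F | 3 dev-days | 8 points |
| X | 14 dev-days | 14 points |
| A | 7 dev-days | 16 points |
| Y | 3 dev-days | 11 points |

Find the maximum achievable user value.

Take F, A, and Y: effort 3 + 7 + 3 = 13 ≤ 19, user value 8 + 16 + 11 = 35.
No other feasible combination does better.

35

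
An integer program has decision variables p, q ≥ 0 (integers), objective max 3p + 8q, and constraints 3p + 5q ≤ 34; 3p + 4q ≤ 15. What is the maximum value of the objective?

Relaxing integrality, the LP optimum is 30.00 at (p,q) = (0, 3.75), which is not an integer point.
(p,q)=(1,3) is feasible, giving 27.
(p,q)=(0,3) is feasible, giving 24.
(p,q)=(2,2) is feasible, giving 22.
No feasible integer point exceeds 27.

27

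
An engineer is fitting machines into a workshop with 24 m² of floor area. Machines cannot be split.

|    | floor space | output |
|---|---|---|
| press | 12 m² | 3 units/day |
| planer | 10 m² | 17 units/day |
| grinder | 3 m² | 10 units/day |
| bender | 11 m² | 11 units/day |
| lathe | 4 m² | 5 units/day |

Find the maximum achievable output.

Take planer, grinder, and bender: floor space 10 + 3 + 11 = 24 ≤ 24, output 17 + 10 + 11 = 38.
No other feasible combination does better.

38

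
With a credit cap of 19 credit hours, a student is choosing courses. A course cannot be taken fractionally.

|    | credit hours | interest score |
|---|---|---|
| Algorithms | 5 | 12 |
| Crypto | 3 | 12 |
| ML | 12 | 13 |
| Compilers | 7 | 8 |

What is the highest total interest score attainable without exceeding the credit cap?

Take Algorithms, Crypto, and Compilers: credit hours 5 + 3 + 7 = 15 ≤ 19, interest score 12 + 12 + 8 = 32.
No other feasible combination does better.

32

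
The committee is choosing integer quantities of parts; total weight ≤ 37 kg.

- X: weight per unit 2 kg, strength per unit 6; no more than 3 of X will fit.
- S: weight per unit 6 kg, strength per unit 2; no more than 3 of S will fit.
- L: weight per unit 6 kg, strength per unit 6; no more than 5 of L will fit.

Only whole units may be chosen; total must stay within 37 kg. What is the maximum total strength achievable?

48

This is a bounded integer knapsack.
3×X and 5×L: weight 36 ≤ 37, strength 3·6 + 5·6 = 48.
3×X, 1×S, and 4×L: weight 36 ≤ 37, strength 3·6 + 1·2 + 4·6 = 44.
Best is 48.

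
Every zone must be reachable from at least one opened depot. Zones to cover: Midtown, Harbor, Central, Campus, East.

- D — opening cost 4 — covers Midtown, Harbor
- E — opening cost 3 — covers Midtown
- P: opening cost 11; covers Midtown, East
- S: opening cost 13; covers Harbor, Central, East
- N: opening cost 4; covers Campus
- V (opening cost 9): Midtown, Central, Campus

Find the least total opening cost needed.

This is an integer covering problem.
The greedy cost-per-new-zone heuristic would pick D, N, and S for 21, but a cheaper cover exists.
Choose E, S, and N: together they cover Midtown, Harbor, Central, Campus, East — every zone.
Total opening cost: 3 + 13 + 4 = 20.
No cover costs less than 20.

20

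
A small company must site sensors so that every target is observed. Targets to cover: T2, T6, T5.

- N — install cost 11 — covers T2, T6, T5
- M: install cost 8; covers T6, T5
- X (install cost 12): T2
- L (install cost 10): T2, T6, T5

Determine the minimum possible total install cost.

10

This is a weighted set-cover instance.
L alone covers T2, T6, T5 — every target.
Total install cost: 10.
No cover costs less than 10.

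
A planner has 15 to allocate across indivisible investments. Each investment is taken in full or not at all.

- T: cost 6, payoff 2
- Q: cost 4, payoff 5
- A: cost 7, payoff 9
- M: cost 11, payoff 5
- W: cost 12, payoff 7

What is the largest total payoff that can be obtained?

Take Q and A: cost 4 + 7 = 11 ≤ 15, payoff 5 + 9 = 14.
No other feasible combination does better.

14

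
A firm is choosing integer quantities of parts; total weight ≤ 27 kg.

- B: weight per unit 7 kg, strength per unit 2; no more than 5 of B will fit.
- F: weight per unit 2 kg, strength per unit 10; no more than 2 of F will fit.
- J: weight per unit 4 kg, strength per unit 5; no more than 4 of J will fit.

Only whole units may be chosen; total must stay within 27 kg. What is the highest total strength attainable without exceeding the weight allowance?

42

2×F and 4×J: weight 20 ≤ 27, strength 2·10 + 4·5 = 40.
1×B, 2×F, and 4×J: weight 27 ≤ 27, strength 1·2 + 2·10 + 4·5 = 42.
Best is 42.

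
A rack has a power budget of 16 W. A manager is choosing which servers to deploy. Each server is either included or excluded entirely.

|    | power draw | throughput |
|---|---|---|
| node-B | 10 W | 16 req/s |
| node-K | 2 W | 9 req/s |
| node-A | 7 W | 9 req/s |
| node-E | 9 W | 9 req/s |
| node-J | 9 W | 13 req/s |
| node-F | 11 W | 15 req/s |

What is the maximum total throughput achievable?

25

node-B + node-K: power draw 10 + 2 = 12 ≤ 16, throughput 16 + 9 = 25.
node-K + node-F: power draw 2 + 11 = 13 ≤ 16, throughput 9 + 15 = 24.
node-K + node-J: power draw 2 + 9 = 11 ≤ 16, throughput 9 + 13 = 22.
Best is node-B and node-K with total throughput 25.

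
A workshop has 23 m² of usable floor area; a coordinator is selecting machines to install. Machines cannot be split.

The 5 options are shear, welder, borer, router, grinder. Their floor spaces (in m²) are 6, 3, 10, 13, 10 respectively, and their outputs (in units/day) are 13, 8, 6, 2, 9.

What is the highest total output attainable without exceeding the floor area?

Allowing fractional choices, the relaxed optimum would be about 32.4, but machines are indivisible.
shear + welder + borer: floor space 6 + 3 + 10 = 19 ≤ 23, output 13 + 8 + 6 = 27.
shear + welder + grinder: floor space 6 + 3 + 10 = 19 ≤ 23, output 13 + 8 + 9 = 30.
Best is shear, welder, and grinder with total output 30.

30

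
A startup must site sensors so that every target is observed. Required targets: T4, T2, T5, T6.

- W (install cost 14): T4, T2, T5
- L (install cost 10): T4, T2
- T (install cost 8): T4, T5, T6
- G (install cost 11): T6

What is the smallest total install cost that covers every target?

18

Choose L and T: together they cover T4, T2, T5, T6 — every target.
Total install cost: 10 + 8 = 18.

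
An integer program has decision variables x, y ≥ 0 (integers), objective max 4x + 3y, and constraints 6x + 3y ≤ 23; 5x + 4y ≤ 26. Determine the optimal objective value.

19

Relaxing integrality, the LP optimum is 19.89 at (x,y) = (1.56, 4.56), which is not an integer point.
(x,y)=(1,5): 6·1+3·5=21≤23, 5·1+4·5=25≤26, objective 19.
(x,y)=(0,6): 6·0+3·6=18≤23, 5·0+4·6=24≤26, objective 18.
(x,y)=(2,3): 6·2+3·3=21≤23, 5·2+4·3=22≤26, objective 17.
The best lattice point is (1,5), giving 19.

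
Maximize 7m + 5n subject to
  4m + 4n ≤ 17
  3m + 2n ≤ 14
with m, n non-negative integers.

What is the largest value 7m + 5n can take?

The continuous relaxation peaks at (4.25, 0) with value 29.75; rounding to a feasible lattice point costs some objective.
(m,n)=(4,0): 4·4+4·0=16≤17, 3·4+2·0=12≤14, objective 28.
(m,n)=(3,1): 4·3+4·1=16≤17, 3·3+2·1=11≤14, objective 26.
(m,n)=(3,0): 4·3+4·0=12≤17, 3·3+2·0=9≤14, objective 21.
The best lattice point is (4,0), giving 28.

28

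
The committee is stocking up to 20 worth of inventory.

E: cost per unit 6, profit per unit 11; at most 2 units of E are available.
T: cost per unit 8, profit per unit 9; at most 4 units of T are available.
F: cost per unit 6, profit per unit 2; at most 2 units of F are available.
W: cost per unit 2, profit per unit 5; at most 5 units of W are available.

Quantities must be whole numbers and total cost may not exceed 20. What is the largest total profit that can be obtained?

42

W has the best ratio (5/2); taking only W gives at most 5×5 = 25 (stopped by the supply cap of 5).
Mixing does better — 2×E and 4×W: cost 20 ≤ 20, profit 2·11 + 4·5 = 42.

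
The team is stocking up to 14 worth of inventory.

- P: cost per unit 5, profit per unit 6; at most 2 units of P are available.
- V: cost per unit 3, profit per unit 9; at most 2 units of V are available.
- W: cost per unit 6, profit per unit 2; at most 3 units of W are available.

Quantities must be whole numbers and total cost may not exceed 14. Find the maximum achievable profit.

24

1×P and 2×V: cost 11 ≤ 14, profit 1·6 + 2·9 = 24.
2×P and 1×V: cost 13 ≤ 14, profit 2·6 + 1·9 = 21.
Best is 24.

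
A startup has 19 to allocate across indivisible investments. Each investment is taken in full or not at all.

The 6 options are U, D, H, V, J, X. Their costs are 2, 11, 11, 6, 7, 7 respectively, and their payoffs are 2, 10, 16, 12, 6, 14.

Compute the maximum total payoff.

30

This is an integer program with binary decision variables.
Take H and X: cost 11 + 7 = 18 ≤ 19, payoff 16 + 14 = 30.
No feasible combination exceeds this.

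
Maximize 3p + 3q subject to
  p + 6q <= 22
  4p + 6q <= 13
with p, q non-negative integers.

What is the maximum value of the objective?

The continuous relaxation peaks at (3.25, 0) with value 9.75; rounding to a feasible lattice point costs some objective.
(p,q)=(3,0): 1·3+6·0=3≤22, 4·3+6·0=12≤13, objective 9.
(p,q)=(2,0): 1·2+6·0=2≤22, 4·2+6·0=8≤13, objective 6.
The best lattice point is (3,0), giving 9.

9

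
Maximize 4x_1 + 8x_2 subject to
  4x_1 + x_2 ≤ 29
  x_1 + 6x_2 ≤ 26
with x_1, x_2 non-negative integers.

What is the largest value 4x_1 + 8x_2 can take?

48

Relaxing integrality, the LP optimum is 51.83 at (x_1,x_2) = (6.43, 3.26), which is not an integer point.
(x_1,x_2)=(6,3): 4·6+1·3=27≤29, 1·6+6·3=24≤26, objective 48.
(x_1,x_2)=(5,3): 4·5+1·3=23≤29, 1·5+6·3=23≤26, objective 44.
(x_1,x_2)=(6,2): 4·6+1·2=26≤29, 1·6+6·2=18≤26, objective 40.
No feasible integer point exceeds 48.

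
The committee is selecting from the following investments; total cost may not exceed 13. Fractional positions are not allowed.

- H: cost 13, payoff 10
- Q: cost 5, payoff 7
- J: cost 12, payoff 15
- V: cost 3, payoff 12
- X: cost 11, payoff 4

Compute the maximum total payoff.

Allowing fractional choices, the relaxed optimum would be about 25.2, but investments are indivisible.
Q + V: cost 5 + 3 = 8 ≤ 13, payoff 7 + 12 = 19.
V: cost 3 ≤ 13, payoff 12.
J: cost 12 ≤ 13, payoff 15.
Best is Q and V with total payoff 19.

19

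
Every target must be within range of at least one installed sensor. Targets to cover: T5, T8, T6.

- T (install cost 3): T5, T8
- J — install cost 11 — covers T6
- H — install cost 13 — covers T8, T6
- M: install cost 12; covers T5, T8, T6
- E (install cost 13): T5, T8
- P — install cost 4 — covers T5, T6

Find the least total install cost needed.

7

Choose T and P: together they cover T5, T8, T6 — every target.
Total install cost: 3 + 4 = 7.
No cover costs less than 7.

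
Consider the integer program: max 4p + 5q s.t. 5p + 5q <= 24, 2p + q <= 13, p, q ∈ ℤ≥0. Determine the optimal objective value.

20

(p,q)=(0,4): 5·0+5·4=20≤24, 2·0+1·4=4≤13, objective 20.
(p,q)=(1,3): 5·1+5·3=20≤24, 2·1+1·3=5≤13, objective 19.
No feasible integer point exceeds 20.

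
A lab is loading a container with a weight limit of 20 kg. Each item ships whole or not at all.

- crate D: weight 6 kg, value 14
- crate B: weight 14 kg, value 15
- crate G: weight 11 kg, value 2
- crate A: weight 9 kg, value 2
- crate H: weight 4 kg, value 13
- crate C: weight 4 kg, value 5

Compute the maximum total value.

crate D + crate H + crate C: weight 6 + 4 + 4 = 14 ≤ 20, value 14 + 13 + 5 = 32.
crate D + crate A + crate H: weight 6 + 9 + 4 = 19 ≤ 20, value 14 + 2 + 13 = 29.
crate D + crate B: weight 6 + 14 = 20 ≤ 20, value 14 + 15 = 29.
Best is crate D, crate H, and crate C with total value 32.

32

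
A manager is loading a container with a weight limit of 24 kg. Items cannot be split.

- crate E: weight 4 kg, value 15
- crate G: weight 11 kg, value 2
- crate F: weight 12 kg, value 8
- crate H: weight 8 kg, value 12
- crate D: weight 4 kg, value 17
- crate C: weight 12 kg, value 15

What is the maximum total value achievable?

47

Allowing fractional choices, the relaxed optimum would be about 54.0, but items are indivisible.
crate E + crate D + crate C: weight 4 + 4 + 12 = 20 ≤ 24, value 15 + 17 + 15 = 47.
crate H + crate D + crate C: weight 8 + 4 + 12 = 24 ≤ 24, value 12 + 17 + 15 = 44.
crate E + crate H + crate D: weight 4 + 8 + 4 = 16 ≤ 24, value 15 + 12 + 17 = 44.
Best is crate E, crate D, and crate C with total value 47.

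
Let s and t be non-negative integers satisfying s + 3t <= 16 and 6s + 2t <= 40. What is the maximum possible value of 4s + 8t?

48

Relaxing integrality, the LP optimum is 50.00 at (s,t) = (5.5, 3.5), which is not an integer point.
(s,t)=(4,4): 1·4+3·4=16≤16, 6·4+2·4=32≤40, objective 48.
(s,t)=(3,4): 1·3+3·4=15≤16, 6·3+2·4=26≤40, objective 44.
(s,t)=(5,3): 1·5+3·3=14≤16, 6·5+2·3=36≤40, objective 44.
Maximum is 48 at (s,t)=(4,4).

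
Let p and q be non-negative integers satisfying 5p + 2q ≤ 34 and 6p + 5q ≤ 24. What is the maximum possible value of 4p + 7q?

The continuous relaxation peaks at (0, 4.8) with value 33.60; rounding to a feasible lattice point costs some objective.
(p,q)=(0,4): 5·0+2·4=8≤34, 6·0+5·4=20≤24, objective 28.
(p,q)=(1,3): 5·1+2·3=11≤34, 6·1+5·3=21≤24, objective 25.
The best lattice point is (0,4), giving 28.

28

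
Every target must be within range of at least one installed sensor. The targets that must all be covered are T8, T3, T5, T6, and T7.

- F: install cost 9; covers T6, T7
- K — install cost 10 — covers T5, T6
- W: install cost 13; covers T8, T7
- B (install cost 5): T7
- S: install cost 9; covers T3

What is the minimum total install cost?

32

The greedy cost-per-new-target heuristic would pick F, S, K, and W for 41, but a cheaper cover exists.
Choose K, W, and S: together they cover T8, T3, T5, T6, T7 — every target.
Total install cost: 10 + 13 + 9 = 32.
No cover costs less than 32.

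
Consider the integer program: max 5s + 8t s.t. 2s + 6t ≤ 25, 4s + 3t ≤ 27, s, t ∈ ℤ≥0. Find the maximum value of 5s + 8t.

41

(s,t)=(5,2): 2·5+6·2=22≤25, 4·5+3·2=26≤27, objective 41.
(s,t)=(3,3): 2·3+6·3=24≤25, 4·3+3·3=21≤27, objective 39.
The best lattice point is (5,2), giving 41.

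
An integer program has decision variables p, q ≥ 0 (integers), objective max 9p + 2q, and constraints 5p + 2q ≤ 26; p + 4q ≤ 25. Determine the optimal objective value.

The continuous relaxation peaks at (5.2, 0) with value 46.80; rounding to a feasible lattice point costs some objective.
(p,q)=(5,0): 5·5+2·0=25≤26, 1·5+4·0=5≤25, objective 45.
(p,q)=(4,1): 5·4+2·1=22≤26, 1·4+4·1=8≤25, objective 38.
(p,q)=(4,0): 5·4+2·0=20≤26, 1·4+4·0=4≤25, objective 36.
No feasible integer point exceeds 45.

45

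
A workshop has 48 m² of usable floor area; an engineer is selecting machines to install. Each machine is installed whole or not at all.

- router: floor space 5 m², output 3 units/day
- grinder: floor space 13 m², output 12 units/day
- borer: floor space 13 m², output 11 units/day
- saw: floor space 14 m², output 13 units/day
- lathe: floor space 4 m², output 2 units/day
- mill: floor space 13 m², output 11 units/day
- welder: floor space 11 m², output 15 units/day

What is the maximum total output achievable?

This is an integer program with binary decision variables.
router + borer + saw + lathe + welder: floor space 5 + 13 + 14 + 4 + 11 = 47 ≤ 48, output 3 + 11 + 13 + 2 + 15 = 44.
router + grinder + saw + lathe + welder: floor space 5 + 13 + 14 + 4 + 11 = 47 ≤ 48, output 3 + 12 + 13 + 2 + 15 = 45.
router + saw + lathe + mill + welder: floor space 5 + 14 + 4 + 13 + 11 = 47 ≤ 48, output 3 + 13 + 2 + 11 + 15 = 44.
Best is router, grinder, saw, lathe, and welder with total output 45.

45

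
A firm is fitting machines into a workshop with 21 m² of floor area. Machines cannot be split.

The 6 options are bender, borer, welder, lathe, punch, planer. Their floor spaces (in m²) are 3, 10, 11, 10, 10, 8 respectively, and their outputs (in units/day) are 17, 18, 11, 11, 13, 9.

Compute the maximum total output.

44

Allowing fractional choices, the relaxed optimum would be about 45.4, but machines are indivisible.
bender + borer + planer: floor space 3 + 10 + 8 = 21 ≤ 21, output 17 + 18 + 9 = 44.
bender + punch + planer: floor space 3 + 10 + 8 = 21 ≤ 21, output 17 + 13 + 9 = 39.
Best is bender, borer, and planer with total output 44.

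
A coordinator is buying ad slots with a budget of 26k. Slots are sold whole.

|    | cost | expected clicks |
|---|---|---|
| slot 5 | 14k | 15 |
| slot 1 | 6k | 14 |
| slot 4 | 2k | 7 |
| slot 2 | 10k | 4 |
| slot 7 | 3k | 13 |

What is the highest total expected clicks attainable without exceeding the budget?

49

slot 5 + slot 1 + slot 4 + slot 7: cost 14 + 6 + 2 + 3 = 25 ≤ 26, expected clicks 15 + 14 + 7 + 13 = 49.
slot 1 + slot 4 + slot 2 + slot 7: cost 6 + 2 + 10 + 3 = 21 ≤ 26, expected clicks 14 + 7 + 4 + 13 = 38.
slot 5 + slot 1 + slot 7: cost 14 + 6 + 3 = 23 ≤ 26, expected clicks 15 + 14 + 13 = 42.
Best is slot 5, slot 1, slot 4, and slot 7 with total expected clicks 49.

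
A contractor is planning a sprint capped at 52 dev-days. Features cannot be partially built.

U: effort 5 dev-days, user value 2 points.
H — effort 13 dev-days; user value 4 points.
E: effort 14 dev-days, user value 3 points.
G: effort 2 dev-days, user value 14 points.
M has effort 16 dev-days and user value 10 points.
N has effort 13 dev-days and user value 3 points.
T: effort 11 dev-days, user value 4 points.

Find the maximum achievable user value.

34

Take U, H, G, M, and T: effort 5 + 13 + 2 + 16 + 11 = 47 ≤ 52, user value 2 + 4 + 14 + 10 + 4 = 34.
No other feasible combination does better.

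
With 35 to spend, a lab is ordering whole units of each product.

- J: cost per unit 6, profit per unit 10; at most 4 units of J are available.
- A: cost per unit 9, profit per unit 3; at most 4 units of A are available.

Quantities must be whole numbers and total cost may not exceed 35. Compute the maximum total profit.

This is a bounded integer knapsack.
4×J: cost 24 ≤ 35, profit 4·10 = 40.
4×J and 1×A: cost 33 ≤ 35, profit 4·10 + 1·3 = 43.
Best is 43.

43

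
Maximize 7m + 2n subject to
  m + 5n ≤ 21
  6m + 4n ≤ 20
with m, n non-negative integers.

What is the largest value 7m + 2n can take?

21

(m,n)=(3,0): 1·3+5·0=3≤21, 6·3+4·0=18≤20, objective 21.
(m,n)=(2,1): 1·2+5·1=7≤21, 6·2+4·1=16≤20, objective 16.
(m,n)=(2,0): 1·2+5·0=2≤21, 6·2+4·0=12≤20, objective 14.
Maximum is 21 at (m,n)=(3,0).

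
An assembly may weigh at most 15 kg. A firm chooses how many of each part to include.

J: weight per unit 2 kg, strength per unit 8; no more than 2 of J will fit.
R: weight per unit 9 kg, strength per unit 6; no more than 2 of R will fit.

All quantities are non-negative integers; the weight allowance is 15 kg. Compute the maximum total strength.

22

This is a bounded integer knapsack.
Take 2×J and 1×R: weight 13 ≤ 15, strength 2·8 + 1·6 = 22.
J has the best ratio (8/2) and is taken to its limit of 2; remaining capacity is filled optimally with the others.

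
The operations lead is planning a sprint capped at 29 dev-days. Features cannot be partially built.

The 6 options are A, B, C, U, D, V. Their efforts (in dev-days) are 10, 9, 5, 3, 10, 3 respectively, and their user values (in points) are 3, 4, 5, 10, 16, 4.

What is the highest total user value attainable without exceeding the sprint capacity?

C + U + D + V: effort 5 + 3 + 10 + 3 = 21 ≤ 29, user value 5 + 10 + 16 + 4 = 35.
B + C + U + D: effort 9 + 5 + 3 + 10 = 27 ≤ 29, user value 4 + 5 + 10 + 16 = 35.
B + U + D + V: effort 9 + 3 + 10 + 3 = 25 ≤ 29, user value 4 + 10 + 16 + 4 = 34.
The maximum user value is 35; one optimal choice is C, U, D, and V.

35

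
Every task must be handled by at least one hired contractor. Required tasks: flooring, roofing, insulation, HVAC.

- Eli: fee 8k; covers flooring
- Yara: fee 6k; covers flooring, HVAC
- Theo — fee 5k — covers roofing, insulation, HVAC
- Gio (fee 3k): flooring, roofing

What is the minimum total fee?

Choose Theo and Gio: together they cover flooring, roofing, insulation, HVAC — every task.
Total fee: 5 + 3 = 8.

8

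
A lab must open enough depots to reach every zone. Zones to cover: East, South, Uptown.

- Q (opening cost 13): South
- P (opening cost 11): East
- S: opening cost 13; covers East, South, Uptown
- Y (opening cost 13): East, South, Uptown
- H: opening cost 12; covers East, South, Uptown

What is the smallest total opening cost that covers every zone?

12

H alone covers East, South, Uptown — every zone.
Total opening cost: 12.
No cover costs less than 12.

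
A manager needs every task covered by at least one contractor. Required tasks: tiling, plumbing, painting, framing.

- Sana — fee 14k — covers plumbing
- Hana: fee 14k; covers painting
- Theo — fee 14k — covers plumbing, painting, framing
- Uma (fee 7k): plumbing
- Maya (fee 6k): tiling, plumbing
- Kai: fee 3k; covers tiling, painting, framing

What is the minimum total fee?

9

Choose Maya and Kai: together they cover tiling, plumbing, painting, framing — every task.
Total fee: 6 + 3 = 9.
No cover costs less than 9.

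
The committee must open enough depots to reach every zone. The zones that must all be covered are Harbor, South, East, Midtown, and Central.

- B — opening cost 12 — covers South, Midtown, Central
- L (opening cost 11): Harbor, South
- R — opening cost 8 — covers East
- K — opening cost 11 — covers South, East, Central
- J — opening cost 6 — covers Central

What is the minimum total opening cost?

This is an integer covering problem.
Choose B, L, and R: together they cover Harbor, South, East, Midtown, Central — every zone.
Total opening cost: 12 + 11 + 8 = 31.

31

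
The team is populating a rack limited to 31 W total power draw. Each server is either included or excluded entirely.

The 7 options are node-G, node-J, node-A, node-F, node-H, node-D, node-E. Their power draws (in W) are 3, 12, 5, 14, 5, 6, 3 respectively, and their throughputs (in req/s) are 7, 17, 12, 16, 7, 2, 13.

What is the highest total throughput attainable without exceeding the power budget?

56

Take node-G, node-J, node-A, node-H, and node-E: power draw 3 + 12 + 5 + 5 + 3 = 28 ≤ 31, throughput 7 + 17 + 12 + 7 + 13 = 56.
No other feasible combination does better.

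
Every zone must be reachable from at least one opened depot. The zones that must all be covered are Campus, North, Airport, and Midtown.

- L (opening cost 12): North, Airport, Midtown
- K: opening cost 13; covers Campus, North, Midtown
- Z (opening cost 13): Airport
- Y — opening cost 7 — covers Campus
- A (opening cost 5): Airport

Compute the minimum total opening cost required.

This is a weighted set-cover instance.
The greedy cost-per-new-zone heuristic would pick L and Y for 19, but a cheaper cover exists.
Choose K and A: together they cover Campus, North, Airport, Midtown — every zone.
Total opening cost: 13 + 5 = 18.
No cover costs less than 18.

18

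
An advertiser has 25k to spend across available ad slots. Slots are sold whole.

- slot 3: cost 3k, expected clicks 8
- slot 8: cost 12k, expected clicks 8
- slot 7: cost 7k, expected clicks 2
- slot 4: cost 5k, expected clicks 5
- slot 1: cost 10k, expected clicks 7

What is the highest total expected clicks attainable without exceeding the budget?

23

Treat it as a binary knapsack problem.
slot 3 + slot 8 + slot 1: cost 3 + 12 + 10 = 25 ≤ 25, expected clicks 8 + 8 + 7 = 23.
slot 3 + slot 7 + slot 4 + slot 1: cost 3 + 7 + 5 + 10 = 25 ≤ 25, expected clicks 8 + 2 + 5 + 7 = 22.
Best is slot 3, slot 8, and slot 1 with total expected clicks 23.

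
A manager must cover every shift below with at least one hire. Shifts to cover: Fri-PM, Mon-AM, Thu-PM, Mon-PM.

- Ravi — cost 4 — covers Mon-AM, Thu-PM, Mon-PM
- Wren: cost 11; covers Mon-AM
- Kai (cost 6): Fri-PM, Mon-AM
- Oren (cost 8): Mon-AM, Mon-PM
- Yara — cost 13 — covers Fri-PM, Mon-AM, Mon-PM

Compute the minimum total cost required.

Choose Ravi and Kai: together they cover Fri-PM, Mon-AM, Thu-PM, Mon-PM — every shift.
Total cost: 4 + 6 = 10.
No cover costs less than 10.

10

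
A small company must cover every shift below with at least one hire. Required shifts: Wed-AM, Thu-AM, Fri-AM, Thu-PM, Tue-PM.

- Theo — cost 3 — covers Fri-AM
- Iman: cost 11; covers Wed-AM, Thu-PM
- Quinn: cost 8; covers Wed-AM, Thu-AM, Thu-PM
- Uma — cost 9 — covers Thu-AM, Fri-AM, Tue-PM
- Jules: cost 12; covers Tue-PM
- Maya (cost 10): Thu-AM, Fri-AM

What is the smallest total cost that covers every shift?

Choose Quinn and Uma: together they cover Wed-AM, Thu-AM, Fri-AM, Thu-PM, Tue-PM — every shift.
Total cost: 8 + 9 = 17.

17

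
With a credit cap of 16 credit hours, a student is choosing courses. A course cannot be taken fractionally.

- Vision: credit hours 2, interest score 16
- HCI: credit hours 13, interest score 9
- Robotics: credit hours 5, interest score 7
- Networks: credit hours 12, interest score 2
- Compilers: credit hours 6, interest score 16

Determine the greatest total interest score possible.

39

Vision + Robotics + Compilers: credit hours 2 + 5 + 6 = 13 ≤ 16, interest score 16 + 7 + 16 = 39.
Vision + Compilers: credit hours 2 + 6 = 8 ≤ 16, interest score 16 + 16 = 32.
Best is Vision, Robotics, and Compilers with total interest score 39.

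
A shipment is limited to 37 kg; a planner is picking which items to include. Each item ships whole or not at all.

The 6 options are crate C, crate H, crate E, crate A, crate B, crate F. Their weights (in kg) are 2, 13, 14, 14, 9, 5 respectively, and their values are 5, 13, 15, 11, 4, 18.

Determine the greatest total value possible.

51

Allowing fractional choices, the relaxed optimum would be about 53.4, but items are indivisible.
crate C + crate H + crate E + crate F: weight 2 + 13 + 14 + 5 = 34 ≤ 37, value 5 + 13 + 15 + 18 = 51.
crate C + crate H + crate A + crate F: weight 2 + 13 + 14 + 5 = 34 ≤ 37, value 5 + 13 + 11 + 18 = 47.
crate C + crate E + crate A + crate F: weight 2 + 14 + 14 + 5 = 35 ≤ 37, value 5 + 15 + 11 + 18 = 49.
Best is crate C, crate H, crate E, and crate F with total value 51.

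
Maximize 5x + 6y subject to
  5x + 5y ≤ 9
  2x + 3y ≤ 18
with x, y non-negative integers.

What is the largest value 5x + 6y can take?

6

The continuous relaxation peaks at (0, 1.8) with value 10.80; rounding to a feasible lattice point costs some objective.
(x,y)=(0,1) is feasible, giving 6.
(x,y)=(1,0) is feasible, giving 5.
(x,y)=(0,0) is feasible, giving 0.
The best lattice point is (0,1), giving 6.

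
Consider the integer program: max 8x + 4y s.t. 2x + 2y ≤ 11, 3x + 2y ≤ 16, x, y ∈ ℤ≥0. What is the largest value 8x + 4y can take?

40

Relaxing integrality, the LP optimum is 42.67 at (x,y) = (5.33, 0), which is not an integer point.
(x,y)=(5,0) is feasible, giving 40.
(x,y)=(4,1) is feasible, giving 36.
Maximum is 40 at (x,y)=(5,0).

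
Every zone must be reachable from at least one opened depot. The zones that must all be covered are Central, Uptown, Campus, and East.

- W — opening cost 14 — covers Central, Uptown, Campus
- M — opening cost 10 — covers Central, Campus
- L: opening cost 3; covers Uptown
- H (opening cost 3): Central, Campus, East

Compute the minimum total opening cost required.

6

This is a weighted set-cover instance.
Choose L and H: together they cover Central, Uptown, Campus, East — every zone.
Total opening cost: 3 + 3 = 6.
No cover costs less than 6.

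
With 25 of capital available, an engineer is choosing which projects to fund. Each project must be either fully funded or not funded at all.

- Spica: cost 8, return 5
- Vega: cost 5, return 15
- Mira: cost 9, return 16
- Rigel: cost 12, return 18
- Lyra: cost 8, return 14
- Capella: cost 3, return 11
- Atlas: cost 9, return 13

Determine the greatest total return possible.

Take Vega, Mira, Lyra, and Capella: cost 5 + 9 + 8 + 3 = 25 ≤ 25, return 15 + 16 + 14 + 11 = 56.
No other feasible combination does better.

56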